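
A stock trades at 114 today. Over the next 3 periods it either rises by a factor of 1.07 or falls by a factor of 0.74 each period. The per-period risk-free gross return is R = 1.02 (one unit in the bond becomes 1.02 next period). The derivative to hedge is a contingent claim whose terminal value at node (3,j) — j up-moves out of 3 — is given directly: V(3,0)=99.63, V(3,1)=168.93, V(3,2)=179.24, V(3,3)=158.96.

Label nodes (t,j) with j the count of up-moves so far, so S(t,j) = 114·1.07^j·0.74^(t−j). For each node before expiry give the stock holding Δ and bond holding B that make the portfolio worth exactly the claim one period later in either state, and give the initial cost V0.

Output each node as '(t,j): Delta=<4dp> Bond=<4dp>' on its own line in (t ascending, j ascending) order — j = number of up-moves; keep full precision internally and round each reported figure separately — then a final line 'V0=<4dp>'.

(0,0): Delta=-0.2646 Bond=186.5697
(1,0): Delta=0.6778 Bond=110.7921
(1,1): Delta=-0.3810 Bond=204.4992
(2,0): Delta=3.3640 Bond=-54.6765
(2,1): Delta=0.3461 Bond=142.9516
(2,2): Delta=-0.4708 Bond=220.3102
V0=156.3997

The replicating-portfolio and risk-neutral prices coincide; use p* = (1.02−0.74)/(1.07−0.74) = 0.8485 for the latter.
Terminal values V(3,·): V(3,0)=99.6300, V(3,1)=168.9300, V(3,2)=179.2400, V(3,3)=158.9600
(2,0): S=62.4264. Δ = (V_up−V_dn)/(S_up−S_dn) = (168.9300−99.6300)/(66.7962−46.1955) = 3.3640. V = [p*·168.9300 + (1−p*)·99.6300]/1.02 = 155.3235. B = V − Δ·S = -54.6765.
(2,1): S=90.2652. Δ = (V_up−V_dn)/(S_up−S_dn) = (179.2400−168.9300)/(96.5838−66.7962) = 0.3461. V = [p*·179.2400 + (1−p*)·168.9300]/1.02 = 174.1940. B = V − Δ·S = 142.9516.
(2,2): S=130.5186. Δ = (V_up−V_dn)/(S_up−S_dn) = (158.9600−179.2400)/(139.6549−96.5838) = -0.4708. V = [p*·158.9600 + (1−p*)·179.2400]/1.02 = 158.8556. B = V − Δ·S = 220.3102.
(1,0): S=84.3600. Δ = (V_up−V_dn)/(S_up−S_dn) = (174.1940−155.3235)/(90.2652−62.4264) = 0.6778. V = [p*·174.1940 + (1−p*)·155.3235]/1.02 = 167.9753. B = V − Δ·S = 110.7921.
(1,1): S=121.9800. Δ = (V_up−V_dn)/(S_up−S_dn) = (158.8556−174.1940)/(130.5186−90.2652) = -0.3810. V = [p*·158.8556 + (1−p*)·174.1940]/1.02 = 158.0192. B = V − Δ·S = 204.4992.
(0,0): S=114.0000. Δ = (V_up−V_dn)/(S_up−S_dn) = (158.0192−167.9753)/(121.9800−84.3600) = -0.2646. V = [p*·158.0192 + (1−p*)·167.9753]/1.02 = 156.3997. B = V − Δ·S = 186.5697.
Root portfolio cost Δ·114+B reproduces V0=156.3997.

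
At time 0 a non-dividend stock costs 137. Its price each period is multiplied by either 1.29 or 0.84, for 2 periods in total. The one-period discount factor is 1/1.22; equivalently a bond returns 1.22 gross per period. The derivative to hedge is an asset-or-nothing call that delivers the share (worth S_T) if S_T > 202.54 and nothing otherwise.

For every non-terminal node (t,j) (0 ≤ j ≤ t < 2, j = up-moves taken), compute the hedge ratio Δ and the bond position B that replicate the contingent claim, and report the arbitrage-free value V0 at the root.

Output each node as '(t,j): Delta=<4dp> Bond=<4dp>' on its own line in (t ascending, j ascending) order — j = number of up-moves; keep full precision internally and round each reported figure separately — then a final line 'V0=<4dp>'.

(0,0): Delta=2.5596 Bond=-241.4450
(1,0): Delta=0.0000 Bond=0.0000
(1,1): Delta=2.8667 Bond=-348.8245
V0=109.2251

Risk-neutral probability p* = (R−d)/(u−d) = (1.22−0.84)/(1.29−0.84) = 0.8444.
Payoff layer (t=2): V(2,0)=0.0000, V(2,1)=0.0000, V(2,2)=227.9817
(1,0): S=115.0800. Δ = (V_up−V_dn)/(S_up−S_dn) = (0.0000−0.0000)/(148.4532−96.6672) = 0.0000. V = [p*·0.0000 + (1−p*)·0.0000]/1.22 = 0.0000. B = V − Δ·S = 0.0000.
(1,1): S=176.7300. Δ = (V_up−V_dn)/(S_up−S_dn) = (227.9817−0.0000)/(227.9817−148.4532) = 2.8667. V = [p*·227.9817 + (1−p*)·0.0000]/1.22 = 157.8015. B = V − Δ·S = -348.8245.
(0,0): S=137.0000. Δ = (V_up−V_dn)/(S_up−S_dn) = (157.8015−0.0000)/(176.7300−115.0800) = 2.5596. V = [p*·157.8015 + (1−p*)·0.0000]/1.22 = 109.2251. B = V − Δ·S = -241.4450.
Each (Δ,B) replicates both successor values, so the strategy is self-financing and V0 is arbitrage-free.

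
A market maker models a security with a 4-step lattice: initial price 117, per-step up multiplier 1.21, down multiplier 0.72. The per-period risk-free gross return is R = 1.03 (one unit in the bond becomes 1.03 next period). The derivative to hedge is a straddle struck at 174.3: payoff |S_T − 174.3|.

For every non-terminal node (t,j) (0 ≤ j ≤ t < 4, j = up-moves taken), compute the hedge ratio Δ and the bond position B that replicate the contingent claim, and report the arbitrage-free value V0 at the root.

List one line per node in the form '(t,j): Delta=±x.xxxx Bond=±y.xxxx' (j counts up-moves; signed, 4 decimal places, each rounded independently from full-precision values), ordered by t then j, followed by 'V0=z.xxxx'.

(0,0): Delta=-0.3816 Bond=104.2837
(1,0): Delta=-1.0000 Bond=159.5092
(1,1): Delta=-0.1679 Bond=77.1624
(2,0): Delta=-1.0000 Bond=164.2945
(2,1): Delta=-1.0000 Bond=164.2945
(2,2): Delta=0.1196 Bond=30.2285
(3,0): Delta=-1.0000 Bond=169.2233
(3,1): Delta=-1.0000 Bond=169.2233
(3,2): Delta=-1.0000 Bond=169.2233
(3,3): Delta=0.5064 Bond=-49.0447
V0=59.6406

Under the risk-neutral measure, an up-move has probability p* = (R−d)/(u−d) = 0.6327 and values discount at R = 1.03.
Terminal values V(4,·): V(4,0)=142.8576, V(4,1)=121.4593, V(4,2)=85.4982, V(4,3)=25.0637, V(4,4)=76.4999
Node (3,0) S=43.6700: V=(p*·121.4593+(1−p*)·142.8576)/1.03=125.5533; Δ=(121.4593−142.8576)/(52.8407−31.4424)=-1.0000; B=V−Δ·S=169.2233
Node (3,1) S=73.3899: V=(p*·85.4982+(1−p*)·121.4593)/1.03=95.8334; Δ=(85.4982−121.4593)/(88.8018−52.8407)=-1.0000; B=V−Δ·S=169.2233
Node (3,2) S=123.3358: V=(p*·25.0637+(1−p*)·85.4982)/1.03=45.8875; Δ=(25.0637−85.4982)/(149.2363−88.8018)=-1.0000; B=V−Δ·S=169.2233
Node (3,3) S=207.2726: V=(p*·76.4999+(1−p*)·25.0637)/1.03=55.9271; Δ=(76.4999−25.0637)/(250.7999−149.2363)=0.5064; B=V−Δ·S=-49.0447
Node (2,0) S=60.6528: V=(p*·95.8334+(1−p*)·125.5533)/1.03=103.6417; Δ=(95.8334−125.5533)/(73.3899−43.6700)=-1.0000; B=V−Δ·S=164.2945
Node (2,1) S=101.9304: V=(p*·45.8875+(1−p*)·95.8334)/1.03=62.3641; Δ=(45.8875−95.8334)/(123.3358−73.3899)=-1.0000; B=V−Δ·S=164.2945
Node (2,2) S=171.2997: V=(p*·55.9271+(1−p*)·45.8875)/1.03=50.7176; Δ=(55.9271−45.8875)/(207.2726−123.3358)=0.1196; B=V−Δ·S=30.2285
Node (1,0) S=84.2400: V=(p*·62.3641+(1−p*)·103.6417)/1.03=75.2692; Δ=(62.3641−103.6417)/(101.9304−60.6528)=-1.0000; B=V−Δ·S=159.5092
Node (1,1) S=141.5700: V=(p*·50.7176+(1−p*)·62.3641)/1.03=53.3941; Δ=(50.7176−62.3641)/(171.2997−101.9304)=-0.1679; B=V−Δ·S=77.1624
Node (0,0) S=117.0000: V=(p*·53.3941+(1−p*)·75.2692)/1.03=59.6406; Δ=(53.3941−75.2692)/(141.5700−84.2400)=-0.3816; B=V−Δ·S=104.2837
Check: Δ(0,0)·S0 + B(0,0) = 59.6406 = V0.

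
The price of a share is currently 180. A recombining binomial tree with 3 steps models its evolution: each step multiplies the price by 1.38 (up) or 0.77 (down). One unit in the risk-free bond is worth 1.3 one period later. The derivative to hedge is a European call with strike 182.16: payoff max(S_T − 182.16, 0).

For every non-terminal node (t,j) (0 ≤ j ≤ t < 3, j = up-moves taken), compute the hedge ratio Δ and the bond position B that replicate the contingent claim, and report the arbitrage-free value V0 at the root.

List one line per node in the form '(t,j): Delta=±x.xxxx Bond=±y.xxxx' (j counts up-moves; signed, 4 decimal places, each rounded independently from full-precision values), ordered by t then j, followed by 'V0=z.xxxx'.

No-arbitrage ⇒ martingale measure with p* = (R−d)/(u−d) = 0.8689.
At expiry t=3: V(3,0)=0.0000, V(3,1)=0.0000, V(3,2)=81.7898, V(3,3)=290.8930
(2,0): S=106.7220. Δ = (V_up−V_dn)/(S_up−S_dn) = (0.0000−0.0000)/(147.2764−82.1759) = 0.0000. V = [p*·0.0000 + (1−p*)·0.0000]/1.3 = 0.0000. B = V − Δ·S = 0.0000.
(2,1): S=191.2680. Δ = (V_up−V_dn)/(S_up−S_dn) = (81.7898−0.0000)/(263.9498−147.2764) = 0.7010. V = [p*·81.7898 + (1−p*)·0.0000]/1.3 = 54.6641. B = V − Δ·S = -79.4176.
(2,2): S=342.7920. Δ = (V_up−V_dn)/(S_up−S_dn) = (290.8930−81.7898)/(473.0530−263.9498) = 1.0000. V = [p*·290.8930 + (1−p*)·81.7898]/1.3 = 202.6689. B = V − Δ·S = -140.1231.
(1,0): S=138.6000. Δ = (V_up−V_dn)/(S_up−S_dn) = (54.6641−0.0000)/(191.2680−106.7220) = 0.6466. V = [p*·54.6641 + (1−p*)·0.0000]/1.3 = 36.5346. B = V − Δ·S = -53.0786.
(1,1): S=248.4000. Δ = (V_up−V_dn)/(S_up−S_dn) = (202.6689−54.6641)/(342.7920−191.2680) = 0.9768. V = [p*·202.6689 + (1−p*)·54.6641]/1.3 = 140.9680. B = V − Δ·S = -101.6629.
(0,0): S=180.0000. Δ = (V_up−V_dn)/(S_up−S_dn) = (140.9680−36.5346)/(248.4000−138.6000) = 0.9511. V = [p*·140.9680 + (1−p*)·36.5346]/1.3 = 97.9014. B = V − Δ·S = -73.3009.
Each (Δ,B) replicates both successor values, so the strategy is self-financing and V0 is arbitrage-free.

(0,0): Delta=0.9511 Bond=-73.3009
(1,0): Delta=0.6466 Bond=-53.0786
(1,1): Delta=0.9768 Bond=-101.6629
(2,0): Delta=0.0000 Bond=0.0000
(2,1): Delta=0.7010 Bond=-79.4176
(2,2): Delta=1.0000 Bond=-140.1231
V0=97.9014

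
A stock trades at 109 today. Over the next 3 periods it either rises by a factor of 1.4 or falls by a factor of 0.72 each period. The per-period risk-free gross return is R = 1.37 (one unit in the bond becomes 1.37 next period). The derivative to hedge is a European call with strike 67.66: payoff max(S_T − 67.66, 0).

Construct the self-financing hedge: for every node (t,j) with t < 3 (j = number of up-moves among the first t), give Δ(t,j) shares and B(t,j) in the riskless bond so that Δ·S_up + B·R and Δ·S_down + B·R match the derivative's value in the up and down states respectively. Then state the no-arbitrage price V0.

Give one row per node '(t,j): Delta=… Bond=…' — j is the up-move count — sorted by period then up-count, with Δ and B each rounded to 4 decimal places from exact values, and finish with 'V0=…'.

Under the risk-neutral measure, an up-move has probability p* = (R−d)/(u−d) = 0.9559 and values discount at R = 1.37.
Payoff layer (t=3): V(3,0)=0.0000, V(3,1)=11.4478, V(3,2)=86.1608, V(3,3)=231.4360
Node (2,0) S=56.5056: V=(p*·11.4478+(1−p*)·0.0000)/1.37=7.9874; Δ=(11.4478−0.0000)/(79.1078−40.6840)=0.2979; B=V−Δ·S=-8.8476
Node (2,1) S=109.8720: V=(p*·86.1608+(1−p*)·11.4478)/1.37=60.4851; Δ=(86.1608−11.4478)/(153.8208−79.1078)=1.0000; B=V−Δ·S=-49.3869
Node (2,2) S=213.6400: V=(p*·231.4360+(1−p*)·86.1608)/1.37=164.2531; Δ=(231.4360−86.1608)/(299.0960−153.8208)=1.0000; B=V−Δ·S=-49.3869
Node (1,0) S=78.4800: V=(p*·60.4851+(1−p*)·7.9874)/1.37=42.4592; Δ=(60.4851−7.9874)/(109.8720−56.5056)=0.9837; B=V−Δ·S=-34.7433
Node (1,1) S=152.6000: V=(p*·164.2531+(1−p*)·60.4851)/1.37=116.5512; Δ=(164.2531−60.4851)/(213.6400−109.8720)=1.0000; B=V−Δ·S=-36.0488
Node (0,0) S=109.0000: V=(p*·116.5512+(1−p*)·42.4592)/1.37=82.6879; Δ=(116.5512−42.4592)/(152.6000−78.4800)=0.9996; B=V−Δ·S=-26.2710
Root portfolio cost Δ·109+B reproduces V0=82.6879.

(0,0): Delta=0.9996 Bond=-26.2710
(1,0): Delta=0.9837 Bond=-34.7433
(1,1): Delta=1.0000 Bond=-36.0488
(2,0): Delta=0.2979 Bond=-8.8476
(2,1): Delta=1.0000 Bond=-49.3869
(2,2): Delta=1.0000 Bond=-49.3869
V0=82.6879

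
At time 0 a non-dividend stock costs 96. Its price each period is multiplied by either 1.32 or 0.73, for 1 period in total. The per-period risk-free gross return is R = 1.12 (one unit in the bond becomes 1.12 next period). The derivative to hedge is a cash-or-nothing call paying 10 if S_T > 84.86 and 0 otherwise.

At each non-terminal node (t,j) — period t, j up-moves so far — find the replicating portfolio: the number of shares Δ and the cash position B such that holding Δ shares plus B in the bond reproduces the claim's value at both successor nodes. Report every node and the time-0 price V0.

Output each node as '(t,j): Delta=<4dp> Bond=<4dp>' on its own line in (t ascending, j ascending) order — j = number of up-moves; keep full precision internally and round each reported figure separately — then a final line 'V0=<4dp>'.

Since d<R<u, set p* = (R−d)/(u−d) = 0.6610; price each node as the discounted p*-expectation of its children.
Terminal payoffs: V(1,0)=0.0000, V(1,1)=10.0000
  t=0,j=0: stock 96.0000 → up 126.7200 (V=10.0000), down 70.0800 (V=0.0000). Price 5.9019; hedge Δ=0.1766, bond B=-11.0472.
Self-financing check: at every node Δ·S+B equals the discounted successor values.

(0,0): Delta=0.1766 Bond=-11.0472
V0=5.9019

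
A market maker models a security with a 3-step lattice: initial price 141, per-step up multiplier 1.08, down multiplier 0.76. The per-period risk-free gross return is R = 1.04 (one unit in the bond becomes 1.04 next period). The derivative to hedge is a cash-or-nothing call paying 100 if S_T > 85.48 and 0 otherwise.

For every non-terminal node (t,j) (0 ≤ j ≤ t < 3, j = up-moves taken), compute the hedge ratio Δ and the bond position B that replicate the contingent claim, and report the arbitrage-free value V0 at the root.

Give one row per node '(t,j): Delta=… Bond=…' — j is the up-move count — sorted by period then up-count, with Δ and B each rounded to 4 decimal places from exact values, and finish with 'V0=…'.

(0,0): Delta=0.0320 Bond=84.2116
(1,0): Delta=0.3505 Bond=53.4509
(1,1): Delta=0.0000 Bond=92.4556
(2,0): Delta=3.8371 Bond=-228.3654
(2,1): Delta=0.0000 Bond=96.1538
(2,2): Delta=0.0000 Bond=96.1538
V0=88.7260

The replicating-portfolio and risk-neutral prices coincide; use p* = (1.04−0.76)/(1.08−0.76) = 0.8750 for the latter.
Terminal values V(3,·): V(3,0)=0.0000, V(3,1)=100.0000, V(3,2)=100.0000, V(3,3)=100.0000
Node (2,0) S=81.4416: V=(p*·100.0000+(1−p*)·0.0000)/1.04=84.1346; Δ=(100.0000−0.0000)/(87.9569−61.8956)=3.8371; B=V−Δ·S=-228.3654
Node (2,1) S=115.7328: V=(p*·100.0000+(1−p*)·100.0000)/1.04=96.1538; Δ=(100.0000−100.0000)/(124.9914−87.9569)=0.0000; B=V−Δ·S=96.1538
Node (2,2) S=164.4624: V=(p*·100.0000+(1−p*)·100.0000)/1.04=96.1538; Δ=(100.0000−100.0000)/(177.6194−124.9914)=0.0000; B=V−Δ·S=96.1538
Node (1,0) S=107.1600: V=(p*·96.1538+(1−p*)·84.1346)/1.04=91.0110; Δ=(96.1538−84.1346)/(115.7328−81.4416)=0.3505; B=V−Δ·S=53.4509
Node (1,1) S=152.2800: V=(p*·96.1538+(1−p*)·96.1538)/1.04=92.4556; Δ=(96.1538−96.1538)/(164.4624−115.7328)=0.0000; B=V−Δ·S=92.4556
Node (0,0) S=141.0000: V=(p*·92.4556+(1−p*)·91.0110)/1.04=88.7260; Δ=(92.4556−91.0110)/(152.2800−107.1600)=0.0320; B=V−Δ·S=84.2116
Root portfolio cost Δ·141+B reproduces V0=88.7260.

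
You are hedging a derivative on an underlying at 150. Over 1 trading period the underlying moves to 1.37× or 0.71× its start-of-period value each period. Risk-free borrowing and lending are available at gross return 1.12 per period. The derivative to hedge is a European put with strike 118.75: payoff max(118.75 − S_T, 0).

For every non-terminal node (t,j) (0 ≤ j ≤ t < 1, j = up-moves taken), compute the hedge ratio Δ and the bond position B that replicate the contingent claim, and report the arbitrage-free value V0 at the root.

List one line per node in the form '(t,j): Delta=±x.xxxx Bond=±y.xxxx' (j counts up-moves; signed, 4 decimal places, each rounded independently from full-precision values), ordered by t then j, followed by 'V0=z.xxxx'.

(0,0): Delta=-0.1237 Bond=22.7036
V0=4.1430

No-arbitrage ⇒ martingale measure with p* = (R−d)/(u−d) = 0.6212.
Terminal payoffs: V(1,0)=12.2500, V(1,1)=0.0000
(0,0): S=150.0000. Δ = (V_up−V_dn)/(S_up−S_dn) = (0.0000−12.2500)/(205.5000−106.5000) = -0.1237. V = [p*·0.0000 + (1−p*)·12.2500]/1.12 = 4.1430. B = V − Δ·S = 22.7036.
Check: Δ(0,0)·S0 + B(0,0) = 4.1430 = V0.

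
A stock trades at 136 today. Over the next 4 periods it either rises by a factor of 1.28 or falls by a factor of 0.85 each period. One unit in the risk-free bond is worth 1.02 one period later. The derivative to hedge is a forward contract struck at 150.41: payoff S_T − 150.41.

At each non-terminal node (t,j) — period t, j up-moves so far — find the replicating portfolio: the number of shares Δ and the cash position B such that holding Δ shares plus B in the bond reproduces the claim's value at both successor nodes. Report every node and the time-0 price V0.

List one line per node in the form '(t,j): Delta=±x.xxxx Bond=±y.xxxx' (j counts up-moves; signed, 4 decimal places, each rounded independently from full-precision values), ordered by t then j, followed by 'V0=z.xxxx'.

The replicating-portfolio and risk-neutral prices coincide; use p* = (1.02−0.85)/(1.28−0.85) = 0.3953 for the latter.
Terminal values V(4,·): V(4,0)=-79.4172, V(4,1)=-43.5031, V(4,2)=10.5792, V(4,3)=92.0208, V(4,4)=214.6622
  t=3,j=0: stock 83.5210 → up 106.9069 (V=-43.5031), down 70.9928 (V=-79.4172). Price -63.9398; hedge Δ=1.0000, bond B=-147.4608.
  t=3,j=1: stock 125.7728 → up 160.9892 (V=10.5792), down 106.9069 (V=-43.5031). Price -21.6880; hedge Δ=1.0000, bond B=-147.4608.
  t=3,j=2: stock 189.3990 → up 242.4308 (V=92.0208), down 160.9892 (V=10.5792). Price 41.9383; hedge Δ=1.0000, bond B=-147.4608.
  t=3,j=3: stock 285.2127 → up 365.0722 (V=214.6622), down 242.4308 (V=92.0208). Price 137.7519; hedge Δ=1.0000, bond B=-147.4608.
  t=2,j=0: stock 98.2600 → up 125.7728 (V=-21.6880), down 83.5210 (V=-63.9398). Price -46.3094; hedge Δ=1.0000, bond B=-144.5694.
  t=2,j=1: stock 147.9680 → up 189.3990 (V=41.9383), down 125.7728 (V=-21.6880). Price 3.3986; hedge Δ=1.0000, bond B=-144.5694.
  t=2,j=2: stock 222.8224 → up 285.2127 (V=137.7519), down 189.3990 (V=41.9383). Price 78.2530; hedge Δ=1.0000, bond B=-144.5694.
  t=1,j=0: stock 115.6000 → up 147.9680 (V=3.3986), down 98.2600 (V=-46.3094). Price -26.1347; hedge Δ=1.0000, bond B=-141.7347.
  t=1,j=1: stock 174.0800 → up 222.8224 (V=78.2530), down 147.9680 (V=3.3986). Price 32.3453; hedge Δ=1.0000, bond B=-141.7347.
  t=0,j=0: stock 136.0000 → up 174.0800 (V=32.3453), down 115.6000 (V=-26.1347). Price -2.9556; hedge Δ=1.0000, bond B=-138.9556.
Each (Δ,B) replicates both successor values, so the strategy is self-financing and V0 is arbitrage-free.

(0,0): Delta=1.0000 Bond=-138.9556
(1,0): Delta=1.0000 Bond=-141.7347
(1,1): Delta=1.0000 Bond=-141.7347
(2,0): Delta=1.0000 Bond=-144.5694
(2,1): Delta=1.0000 Bond=-144.5694
(2,2): Delta=1.0000 Bond=-144.5694
(3,0): Delta=1.0000 Bond=-147.4608
(3,1): Delta=1.0000 Bond=-147.4608
(3,2): Delta=1.0000 Bond=-147.4608
(3,3): Delta=1.0000 Bond=-147.4608
V0=-2.9556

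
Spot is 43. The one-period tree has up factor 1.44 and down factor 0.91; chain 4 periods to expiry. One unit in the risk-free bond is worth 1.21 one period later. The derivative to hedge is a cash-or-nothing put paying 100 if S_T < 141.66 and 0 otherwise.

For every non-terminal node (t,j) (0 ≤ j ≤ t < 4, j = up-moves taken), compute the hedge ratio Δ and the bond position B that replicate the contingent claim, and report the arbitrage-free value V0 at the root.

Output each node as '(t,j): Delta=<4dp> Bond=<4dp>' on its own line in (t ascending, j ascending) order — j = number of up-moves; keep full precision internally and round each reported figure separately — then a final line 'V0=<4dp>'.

(0,0): Delta=-0.4492 Bond=61.1772
(1,0): Delta=0.0000 Bond=56.4474
(1,1): Delta=-0.6668 Bond=87.5002
(2,0): Delta=0.0000 Bond=68.3013
(2,1): Delta=0.0000 Bond=68.3013
(2,2): Delta=-0.9899 Bond=134.6818
(3,0): Delta=0.0000 Bond=82.6446
(3,1): Delta=0.0000 Bond=82.6446
(3,2): Delta=0.0000 Bond=82.6446
(3,3): Delta=-1.4695 Bond=224.5439
V0=41.8618

Since d<R<u, set p* = (R−d)/(u−d) = 0.5660; price each node as the discounted p*-expectation of its children.
At expiry t=4: V(4,0)=100.0000, V(4,1)=100.0000, V(4,2)=100.0000, V(4,3)=100.0000, V(4,4)=0.0000
Node (3,0) S=32.4036: V=(p*·100.0000+(1−p*)·100.0000)/1.21=82.6446; Δ=(100.0000−100.0000)/(46.6611−29.4872)=0.0000; B=V−Δ·S=82.6446
Node (3,1) S=51.2760: V=(p*·100.0000+(1−p*)·100.0000)/1.21=82.6446; Δ=(100.0000−100.0000)/(73.8374−46.6611)=0.0000; B=V−Δ·S=82.6446
Node (3,2) S=81.1400: V=(p*·100.0000+(1−p*)·100.0000)/1.21=82.6446; Δ=(100.0000−100.0000)/(116.8416−73.8374)=0.0000; B=V−Δ·S=82.6446
Node (3,3) S=128.3973: V=(p*·0.0000+(1−p*)·100.0000)/1.21=35.8646; Δ=(0.0000−100.0000)/(184.8921−116.8416)=-1.4695; B=V−Δ·S=224.5439
Node (2,0) S=35.6083: V=(p*·82.6446+(1−p*)·82.6446)/1.21=68.3013; Δ=(82.6446−82.6446)/(51.2760−32.4036)=0.0000; B=V−Δ·S=68.3013
Node (2,1) S=56.3472: V=(p*·82.6446+(1−p*)·82.6446)/1.21=68.3013; Δ=(82.6446−82.6446)/(81.1400−51.2760)=0.0000; B=V−Δ·S=68.3013
Node (2,2) S=89.1648: V=(p*·35.8646+(1−p*)·82.6446)/1.21=46.4177; Δ=(35.8646−82.6446)/(128.3973−81.1400)=-0.9899; B=V−Δ·S=134.6818
Node (1,0) S=39.1300: V=(p*·68.3013+(1−p*)·68.3013)/1.21=56.4474; Δ=(68.3013−68.3013)/(56.3472−35.6083)=0.0000; B=V−Δ·S=56.4474
Node (1,1) S=61.9200: V=(p*·46.4177+(1−p*)·68.3013)/1.21=46.2102; Δ=(46.4177−68.3013)/(89.1648−56.3472)=-0.6668; B=V−Δ·S=87.5002
Node (0,0) S=43.0000: V=(p*·46.2102+(1−p*)·56.4474)/1.21=41.8618; Δ=(46.2102−56.4474)/(61.9200−39.1300)=-0.4492; B=V−Δ·S=61.1772
Root portfolio cost Δ·43+B reproduces V0=41.8618.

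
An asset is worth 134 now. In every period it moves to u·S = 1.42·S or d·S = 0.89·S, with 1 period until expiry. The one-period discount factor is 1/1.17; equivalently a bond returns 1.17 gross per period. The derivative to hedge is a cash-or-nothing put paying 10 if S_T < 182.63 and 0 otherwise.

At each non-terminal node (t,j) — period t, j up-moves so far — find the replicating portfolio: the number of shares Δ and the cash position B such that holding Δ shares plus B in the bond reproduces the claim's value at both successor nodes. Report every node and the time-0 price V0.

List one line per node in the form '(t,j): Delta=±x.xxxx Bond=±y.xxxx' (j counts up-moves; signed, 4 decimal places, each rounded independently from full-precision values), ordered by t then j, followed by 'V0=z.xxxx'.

(0,0): Delta=-0.1408 Bond=22.8995
V0=4.0316

Since d<R<u, set p* = (R−d)/(u−d) = 0.5283; price each node as the discounted p*-expectation of its children.
At expiry t=1: V(1,0)=10.0000, V(1,1)=0.0000
Node (0,0) S=134.0000: V=(p*·0.0000+(1−p*)·10.0000)/1.17=4.0316; Δ=(0.0000−10.0000)/(190.2800−119.2600)=-0.1408; B=V−Δ·S=22.8995
Check: Δ(0,0)·S0 + B(0,0) = 4.0316 = V0.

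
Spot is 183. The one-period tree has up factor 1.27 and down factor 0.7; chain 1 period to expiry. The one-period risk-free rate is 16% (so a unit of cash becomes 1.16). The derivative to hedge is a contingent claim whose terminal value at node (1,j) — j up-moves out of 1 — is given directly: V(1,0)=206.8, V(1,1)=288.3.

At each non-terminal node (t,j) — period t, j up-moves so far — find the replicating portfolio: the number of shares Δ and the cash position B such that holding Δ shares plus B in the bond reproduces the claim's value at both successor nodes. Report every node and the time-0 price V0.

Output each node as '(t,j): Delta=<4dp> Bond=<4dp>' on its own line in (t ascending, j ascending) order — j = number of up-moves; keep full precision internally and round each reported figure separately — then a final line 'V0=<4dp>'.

Under the risk-neutral measure, an up-move has probability p* = (R−d)/(u−d) = 0.8070 and values discount at R = 1.16.
At expiry t=1: V(1,0)=206.8000, V(1,1)=288.3000
Node (0,0) S=183.0000: V=(p*·288.3000+(1−p*)·206.8000)/1.16=234.9758; Δ=(288.3000−206.8000)/(232.4100−128.1000)=0.7813; B=V−Δ·S=91.9933
Self-financing check: at every node Δ·S+B equals the discounted successor values.

(0,0): Delta=0.7813 Bond=91.9933
V0=234.9758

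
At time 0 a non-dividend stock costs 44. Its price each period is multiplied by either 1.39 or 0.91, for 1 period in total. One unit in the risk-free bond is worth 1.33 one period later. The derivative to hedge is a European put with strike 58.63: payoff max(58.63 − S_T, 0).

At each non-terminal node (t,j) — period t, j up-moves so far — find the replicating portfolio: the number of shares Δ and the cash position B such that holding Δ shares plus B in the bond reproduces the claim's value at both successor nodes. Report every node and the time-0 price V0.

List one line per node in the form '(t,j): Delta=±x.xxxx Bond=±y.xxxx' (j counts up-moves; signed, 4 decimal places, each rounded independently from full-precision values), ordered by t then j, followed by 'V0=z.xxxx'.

The replicating-portfolio and risk-neutral prices coincide; use p* = (1.33−0.91)/(1.39−0.91) = 0.8750 for the latter.
Terminal values V(1,·): V(1,0)=18.5900, V(1,1)=0.0000
  t=0,j=0: stock 44.0000 → up 61.1600 (V=0.0000), down 40.0400 (V=18.5900). Price 1.7472; hedge Δ=-0.8802, bond B=40.4763.
Check: Δ(0,0)·S0 + B(0,0) = 1.7472 = V0.

(0,0): Delta=-0.8802 Bond=40.4763
V0=1.7472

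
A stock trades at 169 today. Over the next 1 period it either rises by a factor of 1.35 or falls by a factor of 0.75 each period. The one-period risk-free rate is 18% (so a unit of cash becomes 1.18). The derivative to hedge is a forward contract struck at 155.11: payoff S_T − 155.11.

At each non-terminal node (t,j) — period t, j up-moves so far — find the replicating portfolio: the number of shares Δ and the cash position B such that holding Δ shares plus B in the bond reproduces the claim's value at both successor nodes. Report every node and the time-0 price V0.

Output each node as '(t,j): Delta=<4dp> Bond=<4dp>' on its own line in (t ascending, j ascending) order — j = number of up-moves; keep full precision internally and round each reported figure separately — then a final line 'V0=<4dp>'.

(0,0): Delta=1.0000 Bond=-131.4492
V0=37.5508

Since d<R<u, set p* = (R−d)/(u−d) = 0.7167; price each node as the discounted p*-expectation of its children.
Terminal payoffs: V(1,0)=-28.3600, V(1,1)=73.0400
Node (0,0) S=169.0000: V=(p*·73.0400+(1−p*)·-28.3600)/1.18=37.5508; Δ=(73.0400−-28.3600)/(228.1500−126.7500)=1.0000; B=V−Δ·S=-131.4492
The time-0 hedge costs 37.5508, which is the no-arbitrage price.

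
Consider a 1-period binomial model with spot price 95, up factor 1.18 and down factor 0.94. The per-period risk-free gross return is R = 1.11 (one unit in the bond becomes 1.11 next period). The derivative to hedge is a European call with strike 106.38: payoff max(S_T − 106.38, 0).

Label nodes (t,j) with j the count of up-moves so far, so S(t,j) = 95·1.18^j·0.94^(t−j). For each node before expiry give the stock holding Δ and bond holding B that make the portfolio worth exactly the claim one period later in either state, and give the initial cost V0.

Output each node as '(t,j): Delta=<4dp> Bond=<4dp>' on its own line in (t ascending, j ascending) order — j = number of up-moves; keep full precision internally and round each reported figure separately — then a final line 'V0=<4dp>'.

(0,0): Delta=0.2509 Bond=-20.1832
V0=3.6502

Since d<R<u, set p* = (R−d)/(u−d) = 0.7083; price each node as the discounted p*-expectation of its children.
At expiry t=1: V(1,0)=0.0000, V(1,1)=5.7200
  t=0,j=0: stock 95.0000 → up 112.1000 (V=5.7200), down 89.3000 (V=0.0000). Price 3.6502; hedge Δ=0.2509, bond B=-20.1832.
Self-financing check: at every node Δ·S+B equals the discounted successor values.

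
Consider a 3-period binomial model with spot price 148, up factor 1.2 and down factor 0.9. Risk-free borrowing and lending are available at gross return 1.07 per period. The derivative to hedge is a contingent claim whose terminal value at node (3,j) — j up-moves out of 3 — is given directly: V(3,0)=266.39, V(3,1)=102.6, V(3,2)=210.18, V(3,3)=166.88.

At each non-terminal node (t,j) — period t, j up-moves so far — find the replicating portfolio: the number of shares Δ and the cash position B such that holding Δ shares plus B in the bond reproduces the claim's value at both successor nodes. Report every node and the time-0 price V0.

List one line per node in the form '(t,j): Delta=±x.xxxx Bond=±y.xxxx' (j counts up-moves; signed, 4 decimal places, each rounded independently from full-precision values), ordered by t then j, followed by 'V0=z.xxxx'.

Since d<R<u, set p* = (R−d)/(u−d) = 0.5667; price each node as the discounted p*-expectation of its children.
At expiry t=3: V(3,0)=266.3900, V(3,1)=102.6000, V(3,2)=210.1800, V(3,3)=166.8800
(2,0): S=119.8800. Δ = (V_up−V_dn)/(S_up−S_dn) = (102.6000−266.3900)/(143.8560−107.8920) = -4.5543. V = [p*·102.6000 + (1−p*)·266.3900]/1.07 = 162.2202. B = V − Δ·S = 708.1869.
(2,1): S=159.8400. Δ = (V_up−V_dn)/(S_up−S_dn) = (210.1800−102.6000)/(191.8080−143.8560) = 2.2435. V = [p*·210.1800 + (1−p*)·102.6000]/1.07 = 152.8617. B = V − Δ·S = -205.7383.
(2,2): S=213.1200. Δ = (V_up−V_dn)/(S_up−S_dn) = (166.8800−210.1800)/(255.7440−191.8080) = -0.6772. V = [p*·166.8800 + (1−p*)·210.1800]/1.07 = 173.4984. B = V − Δ·S = 317.8318.
(1,0): S=133.2000. Δ = (V_up−V_dn)/(S_up−S_dn) = (152.8617−162.2202)/(159.8400−119.8800) = -0.2342. V = [p*·152.8617 + (1−p*)·162.2202]/1.07 = 146.6515. B = V − Δ·S = 177.8467.
(1,1): S=177.6000. Δ = (V_up−V_dn)/(S_up−S_dn) = (173.4984−152.8617)/(213.1200−159.8400) = 0.3873. V = [p*·173.4984 + (1−p*)·152.8617]/1.07 = 153.7905. B = V − Δ·S = 85.0013.
(0,0): S=148.0000. Δ = (V_up−V_dn)/(S_up−S_dn) = (153.7905−146.6515)/(177.6000−133.2000) = 0.1608. V = [p*·153.7905 + (1−p*)·146.6515]/1.07 = 140.8382. B = V − Δ·S = 117.0414.
The time-0 hedge costs 140.8382, which is the no-arbitrage price.

(0,0): Delta=0.1608 Bond=117.0414
(1,0): Delta=-0.2342 Bond=177.8467
(1,1): Delta=0.3873 Bond=85.0013
(2,0): Delta=-4.5543 Bond=708.1869
(2,1): Delta=2.2435 Bond=-205.7383
(2,2): Delta=-0.6772 Bond=317.8318
V0=140.8382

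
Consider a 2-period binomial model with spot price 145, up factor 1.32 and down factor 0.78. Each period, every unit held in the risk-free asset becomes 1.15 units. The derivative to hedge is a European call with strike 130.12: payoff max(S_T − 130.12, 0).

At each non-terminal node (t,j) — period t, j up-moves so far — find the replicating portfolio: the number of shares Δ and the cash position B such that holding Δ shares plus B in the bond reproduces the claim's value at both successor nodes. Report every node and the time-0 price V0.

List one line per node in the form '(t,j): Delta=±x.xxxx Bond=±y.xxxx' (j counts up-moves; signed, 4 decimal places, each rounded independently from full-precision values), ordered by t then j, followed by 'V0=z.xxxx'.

The replicating-portfolio and risk-neutral prices coincide; use p* = (1.15−0.78)/(1.32−0.78) = 0.6852 for the latter.
Terminal values V(2,·): V(2,0)=0.0000, V(2,1)=19.1720, V(2,2)=122.5280
Node (1,0) S=113.1000: V=(p*·19.1720+(1−p*)·0.0000)/1.15=11.4229; Δ=(19.1720−0.0000)/(149.2920−88.2180)=0.3139; B=V−Δ·S=-24.0808
Node (1,1) S=191.4000: V=(p*·122.5280+(1−p*)·19.1720)/1.15=78.2522; Δ=(122.5280−19.1720)/(252.6480−149.2920)=1.0000; B=V−Δ·S=-113.1478
Node (0,0) S=145.0000: V=(p*·78.2522+(1−p*)·11.4229)/1.15=49.7507; Δ=(78.2522−11.4229)/(191.4000−113.1000)=0.8535; B=V−Δ·S=-74.0071
Root portfolio cost Δ·145+B reproduces V0=49.7507.

(0,0): Delta=0.8535 Bond=-74.0071
(1,0): Delta=0.3139 Bond=-24.0808
(1,1): Delta=1.0000 Bond=-113.1478
V0=49.7507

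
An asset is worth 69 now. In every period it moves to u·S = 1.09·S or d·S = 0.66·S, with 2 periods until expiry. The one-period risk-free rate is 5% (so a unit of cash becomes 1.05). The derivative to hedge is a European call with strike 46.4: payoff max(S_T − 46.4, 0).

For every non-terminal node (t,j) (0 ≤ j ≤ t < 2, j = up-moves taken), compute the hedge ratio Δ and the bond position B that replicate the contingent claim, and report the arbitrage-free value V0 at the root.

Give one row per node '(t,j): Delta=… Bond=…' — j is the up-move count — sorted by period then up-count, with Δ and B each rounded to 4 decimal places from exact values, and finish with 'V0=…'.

(0,0): Delta=0.9512 Bond=-38.5906
(1,0): Delta=0.1654 Bond=-4.7342
(1,1): Delta=1.0000 Bond=-44.1905
V0=27.0421

No-arbitrage ⇒ martingale measure with p* = (R−d)/(u−d) = 0.9070.
Terminal values V(2,·): V(2,0)=0.0000, V(2,1)=3.2386, V(2,2)=35.5789
Node (1,0) S=45.5400: V=(p*·3.2386+(1−p*)·0.0000)/1.05=2.7975; Δ=(3.2386−0.0000)/(49.6386−30.0564)=0.1654; B=V−Δ·S=-4.7342
Node (1,1) S=75.2100: V=(p*·35.5789+(1−p*)·3.2386)/1.05=31.0195; Δ=(35.5789−3.2386)/(81.9789−49.6386)=1.0000; B=V−Δ·S=-44.1905
Node (0,0) S=69.0000: V=(p*·31.0195+(1−p*)·2.7975)/1.05=27.0421; Δ=(31.0195−2.7975)/(75.2100−45.5400)=0.9512; B=V−Δ·S=-38.5906
The time-0 hedge costs 27.0421, which is the no-arbitrage price.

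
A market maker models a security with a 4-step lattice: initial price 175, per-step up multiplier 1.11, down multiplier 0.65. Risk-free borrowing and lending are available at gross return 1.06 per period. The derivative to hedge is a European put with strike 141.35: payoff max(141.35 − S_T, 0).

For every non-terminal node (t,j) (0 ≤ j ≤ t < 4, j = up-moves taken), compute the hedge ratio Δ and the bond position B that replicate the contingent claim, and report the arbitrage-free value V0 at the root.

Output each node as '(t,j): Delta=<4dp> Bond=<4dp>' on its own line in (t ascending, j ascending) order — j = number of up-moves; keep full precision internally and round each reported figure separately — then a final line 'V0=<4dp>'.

Risk-neutral probability p* = (R−d)/(u−d) = (1.06−0.65)/(1.11−0.65) = 0.8913.
Terminal payoffs: V(4,0)=110.1114, V(4,1)=88.0041, V(4,2)=50.2516, V(4,3)=0.0000, V(4,4)=0.0000
Node (3,0) S=48.0594: V=(p*·88.0041+(1−p*)·110.1114)/1.06=85.2897; Δ=(88.0041−110.1114)/(53.3459−31.2386)=-1.0000; B=V−Δ·S=133.3491
Node (3,1) S=82.0706: V=(p*·50.2516+(1−p*)·88.0041)/1.06=51.2784; Δ=(50.2516−88.0041)/(91.0984−53.3459)=-1.0000; B=V−Δ·S=133.3491
Node (3,2) S=140.1514: V=(p*·0.0000+(1−p*)·50.2516)/1.06=5.1530; Δ=(0.0000−50.2516)/(155.5680−91.0984)=-0.7795; B=V−Δ·S=114.3956
Node (3,3) S=239.3354: V=(p*·0.0000+(1−p*)·0.0000)/1.06=0.0000; Δ=(0.0000−0.0000)/(265.6623−155.5680)=0.0000; B=V−Δ·S=0.0000
Node (2,0) S=73.9375: V=(p*·51.2784+(1−p*)·85.2897)/1.06=51.8635; Δ=(51.2784−85.2897)/(82.0706−48.0594)=-1.0000; B=V−Δ·S=125.8010
Node (2,1) S=126.2625: V=(p*·5.1530+(1−p*)·51.2784)/1.06=9.5911; Δ=(5.1530−51.2784)/(140.1514−82.0706)=-0.7942; B=V−Δ·S=109.8639
Node (2,2) S=215.6175: V=(p*·0.0000+(1−p*)·5.1530)/1.06=0.5284; Δ=(0.0000−5.1530)/(239.3354−140.1514)=-0.0520; B=V−Δ·S=11.7305
Node (1,0) S=113.7500: V=(p*·9.5911+(1−p*)·51.8635)/1.06=13.3830; Δ=(9.5911−51.8635)/(126.2625−73.9375)=-0.8079; B=V−Δ·S=105.2794
Node (1,1) S=194.2500: V=(p*·0.5284+(1−p*)·9.5911)/1.06=1.4278; Δ=(0.5284−9.5911)/(215.6175−126.2625)=-0.1014; B=V−Δ·S=21.1294
Node (0,0) S=175.0000: V=(p*·1.4278+(1−p*)·13.3830)/1.06=2.5729; Δ=(1.4278−13.3830)/(194.2500−113.7500)=-0.1485; B=V−Δ·S=28.5624
Self-financing check: at every node Δ·S+B equals the discounted successor values.

(0,0): Delta=-0.1485 Bond=28.5624
(1,0): Delta=-0.8079 Bond=105.2794
(1,1): Delta=-0.1014 Bond=21.1294
(2,0): Delta=-1.0000 Bond=125.8010
(2,1): Delta=-0.7942 Bond=109.8639
(2,2): Delta=-0.0520 Bond=11.7305
(3,0): Delta=-1.0000 Bond=133.3491
(3,1): Delta=-1.0000 Bond=133.3491
(3,2): Delta=-0.7795 Bond=114.3956
(3,3): Delta=0.0000 Bond=0.0000
V0=2.5729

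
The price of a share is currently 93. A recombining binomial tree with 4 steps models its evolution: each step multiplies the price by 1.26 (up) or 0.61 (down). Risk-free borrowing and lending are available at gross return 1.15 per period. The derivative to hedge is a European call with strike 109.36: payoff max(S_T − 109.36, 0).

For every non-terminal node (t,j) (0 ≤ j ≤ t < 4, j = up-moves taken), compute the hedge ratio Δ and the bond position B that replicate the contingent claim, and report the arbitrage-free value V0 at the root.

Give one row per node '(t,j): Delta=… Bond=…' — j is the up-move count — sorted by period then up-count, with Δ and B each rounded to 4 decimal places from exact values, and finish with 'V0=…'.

Under the risk-neutral measure, an up-move has probability p* = (R−d)/(u−d) = 0.8308 and values discount at R = 1.15.
Terminal values V(4,·): V(4,0)=0.0000, V(4,1)=0.0000, V(4,2)=0.0000, V(4,3)=4.1213, V(4,4)=125.0441
Node (3,0) S=21.1092: V=(p*·0.0000+(1−p*)·0.0000)/1.15=0.0000; Δ=(0.0000−0.0000)/(26.5976−12.8766)=0.0000; B=V−Δ·S=0.0000
Node (3,1) S=43.6027: V=(p*·0.0000+(1−p*)·0.0000)/1.15=0.0000; Δ=(0.0000−0.0000)/(54.9394−26.5976)=0.0000; B=V−Δ·S=0.0000
Node (3,2) S=90.0645: V=(p*·4.1213+(1−p*)·0.0000)/1.15=2.9773; Δ=(4.1213−0.0000)/(113.4813−54.9394)=0.0704; B=V−Δ·S=-3.3632
Node (3,3) S=186.0350: V=(p*·125.0441+(1−p*)·4.1213)/1.15=90.9393; Δ=(125.0441−4.1213)/(234.4041−113.4813)=1.0000; B=V−Δ·S=-95.0957
Node (2,0) S=34.6053: V=(p*·0.0000+(1−p*)·0.0000)/1.15=0.0000; Δ=(0.0000−0.0000)/(43.6027−21.1092)=0.0000; B=V−Δ·S=0.0000
Node (2,1) S=71.4798: V=(p*·2.9773+(1−p*)·0.0000)/1.15=2.1508; Δ=(2.9773−0.0000)/(90.0645−43.6027)=0.0641; B=V−Δ·S=-2.4296
Node (2,2) S=147.6468: V=(p*·90.9393+(1−p*)·2.9773)/1.15=66.1334; Δ=(90.9393−2.9773)/(186.0350−90.0645)=0.9166; B=V−Δ·S=-69.1928
Node (1,0) S=56.7300: V=(p*·2.1508+(1−p*)·0.0000)/1.15=1.5538; Δ=(2.1508−0.0000)/(71.4798−34.6053)=0.0583; B=V−Δ·S=-1.7552
Node (1,1) S=117.1800: V=(p*·66.1334+(1−p*)·2.1508)/1.15=48.0918; Δ=(66.1334−2.1508)/(147.6468−71.4798)=0.8400; B=V−Δ·S=-50.3430
Node (0,0) S=93.0000: V=(p*·48.0918+(1−p*)·1.5538)/1.15=34.9706; Δ=(48.0918−1.5538)/(117.1800−56.7300)=0.7699; B=V−Δ·S=-36.6264
Check: Δ(0,0)·S0 + B(0,0) = 34.9706 = V0.

(0,0): Delta=0.7699 Bond=-36.6264
(1,0): Delta=0.0583 Bond=-1.7552
(1,1): Delta=0.8400 Bond=-50.3430
(2,0): Delta=0.0000 Bond=0.0000
(2,1): Delta=0.0641 Bond=-2.4296
(2,2): Delta=0.9166 Bond=-69.1928
(3,0): Delta=0.0000 Bond=0.0000
(3,1): Delta=0.0000 Bond=0.0000
(3,2): Delta=0.0704 Bond=-3.3632
(3,3): Delta=1.0000 Bond=-95.0957
V0=34.9706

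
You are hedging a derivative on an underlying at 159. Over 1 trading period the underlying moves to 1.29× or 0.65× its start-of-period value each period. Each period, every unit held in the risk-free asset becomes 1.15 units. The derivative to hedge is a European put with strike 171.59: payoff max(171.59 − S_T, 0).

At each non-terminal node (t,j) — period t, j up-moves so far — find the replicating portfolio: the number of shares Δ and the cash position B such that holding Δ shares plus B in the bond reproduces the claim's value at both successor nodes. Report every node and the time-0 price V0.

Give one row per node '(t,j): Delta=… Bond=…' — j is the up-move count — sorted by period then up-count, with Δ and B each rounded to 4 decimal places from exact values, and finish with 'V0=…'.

(0,0): Delta=-0.6706 Bond=119.6054
V0=12.9804

Risk-neutral probability p* = (R−d)/(u−d) = (1.15−0.65)/(1.29−0.65) = 0.7812.
Terminal values V(1,·): V(1,0)=68.2400, V(1,1)=0.0000
  t=0,j=0: stock 159.0000 → up 205.1100 (V=0.0000), down 103.3500 (V=68.2400). Price 12.9804; hedge Δ=-0.6706, bond B=119.6054.
Check: Δ(0,0)·S0 + B(0,0) = 12.9804 = V0.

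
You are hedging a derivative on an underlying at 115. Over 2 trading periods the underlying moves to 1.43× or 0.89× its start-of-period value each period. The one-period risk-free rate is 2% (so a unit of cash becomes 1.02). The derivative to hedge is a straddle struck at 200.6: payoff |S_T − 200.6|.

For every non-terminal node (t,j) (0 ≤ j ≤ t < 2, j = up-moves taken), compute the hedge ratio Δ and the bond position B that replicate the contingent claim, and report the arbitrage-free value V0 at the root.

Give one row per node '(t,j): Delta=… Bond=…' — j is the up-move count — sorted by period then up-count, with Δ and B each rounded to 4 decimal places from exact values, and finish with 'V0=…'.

(0,0): Delta=-0.7373 Bond=166.4476
(1,0): Delta=-1.0000 Bond=196.6667
(1,1): Delta=-0.2216 Bond=84.9691
V0=81.6612

Since d<R<u, set p* = (R−d)/(u−d) = 0.2407; price each node as the discounted p*-expectation of its children.
At expiry t=2: V(2,0)=109.5085, V(2,1)=54.2395, V(2,2)=34.5635
Node (1,0) S=102.3500: V=(p*·54.2395+(1−p*)·109.5085)/1.02=94.3167; Δ=(54.2395−109.5085)/(146.3605−91.0915)=-1.0000; B=V−Δ·S=196.6667
Node (1,1) S=164.4500: V=(p*·34.5635+(1−p*)·54.2395)/1.02=48.5320; Δ=(34.5635−54.2395)/(235.1635−146.3605)=-0.2216; B=V−Δ·S=84.9691
Node (0,0) S=115.0000: V=(p*·48.5320+(1−p*)·94.3167)/1.02=81.6612; Δ=(48.5320−94.3167)/(164.4500−102.3500)=-0.7373; B=V−Δ·S=166.4476
The time-0 hedge costs 81.6612, which is the no-arbitrage price.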